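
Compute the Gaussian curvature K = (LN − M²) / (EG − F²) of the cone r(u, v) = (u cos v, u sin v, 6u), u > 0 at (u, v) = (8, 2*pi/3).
K = 0

Coefficients of the first fundamental form: E = 37, F = 0, G = u^2.
Coefficients of the second fundamental form: L = 0, M = 0, N = 6*sqrt(37)*u^2/(37*Abs(u)).
Assemble K = (LN − M²)/(EG − F²) = 0. At (u, v) = (8, 2*pi/3): K = 0.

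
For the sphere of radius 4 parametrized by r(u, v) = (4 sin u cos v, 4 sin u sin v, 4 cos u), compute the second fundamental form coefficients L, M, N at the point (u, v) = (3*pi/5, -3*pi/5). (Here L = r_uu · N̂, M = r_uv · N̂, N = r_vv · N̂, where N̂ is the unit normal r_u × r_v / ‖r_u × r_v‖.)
L = -4;  M = 0;  N = -5/2 - sqrt(5)/2

Compute the unit normal N̂(u, v) = (sin(u)^2*cos(v)/Abs(sin(u)), sin(u)^2*sin(v)/Abs(sin(u)), sin(2*u)/(2*Abs(sin(u)))), and the second partials r_uu, r_uv, r_vv. Take dot products:
  L(u, v) = r_uu · N̂ = -4*sin(u)/Abs(sin(u)),
  M(u, v) = r_uv · N̂ = 0,
  N(u, v) = r_vv · N̂ = -4*sin(u)^3/Abs(sin(u)).
Evaluating at (u, v) = (3*pi/5, -3*pi/5):
  L = -4, M = 0, N = -5/2 - sqrt(5)/2.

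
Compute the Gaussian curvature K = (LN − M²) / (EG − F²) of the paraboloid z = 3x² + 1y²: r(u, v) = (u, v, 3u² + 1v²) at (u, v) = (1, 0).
K = 12/1369

Coefficients of the first fundamental form: E = 36*u^2 + 1, F = 12*u*v, G = 4*v^2 + 1.
Coefficients of the second fundamental form: L = 6/sqrt(36*u^2 + 4*v^2 + 1), M = 0, N = 2/sqrt(36*u^2 + 4*v^2 + 1).
Assemble K = (LN − M²)/(EG − F²) = 12/(1296*u^4 + 288*u^2*v^2 + 72*u^2 + 16*v^4 + 8*v^2 + 1). At (u, v) = (1, 0): K = 12/1369.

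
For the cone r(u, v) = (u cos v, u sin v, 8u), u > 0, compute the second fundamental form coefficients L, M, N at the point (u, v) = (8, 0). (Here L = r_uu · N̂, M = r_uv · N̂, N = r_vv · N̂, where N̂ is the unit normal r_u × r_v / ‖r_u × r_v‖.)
L = 0;  M = 0;  N = 64*sqrt(65)/65

Compute the unit normal N̂(u, v) = (-8*sqrt(65)*u*cos(v)/(65*Abs(u)), -8*sqrt(65)*u*sin(v)/(65*Abs(u)), sqrt(65)*u/(65*Abs(u))), and the second partials r_uu, r_uv, r_vv. Take dot products:
  L(u, v) = r_uu · N̂ = 0,
  M(u, v) = r_uv · N̂ = 0,
  N(u, v) = r_vv · N̂ = 8*sqrt(65)*u^2/(65*Abs(u)).
Evaluating at (u, v) = (8, 0):
  L = 0, M = 0, N = 64*sqrt(65)/65.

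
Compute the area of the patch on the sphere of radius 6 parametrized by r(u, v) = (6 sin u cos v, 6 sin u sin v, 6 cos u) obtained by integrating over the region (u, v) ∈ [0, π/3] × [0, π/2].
Area = 9*pi

Area = ∫∫ √(EG − F²) du dv with √(EG − F²) = 36*Abs(sin(u)). Integrating over [0, π/3] × [0, π/2] gives 9*pi.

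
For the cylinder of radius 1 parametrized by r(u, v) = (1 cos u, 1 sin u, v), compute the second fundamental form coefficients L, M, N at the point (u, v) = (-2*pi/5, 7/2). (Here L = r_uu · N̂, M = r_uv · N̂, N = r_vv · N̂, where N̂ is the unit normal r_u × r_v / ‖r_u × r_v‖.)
L = -1;  M = 0;  N = 0

Compute the unit normal N̂(u, v) = (cos(u), sin(u), 0), and the second partials r_uu, r_uv, r_vv. Take dot products:
  L(u, v) = r_uu · N̂ = -1,
  M(u, v) = r_uv · N̂ = 0,
  N(u, v) = r_vv · N̂ = 0.
Evaluating at (u, v) = (-2*pi/5, 7/2):
  L = -1, M = 0, N = 0.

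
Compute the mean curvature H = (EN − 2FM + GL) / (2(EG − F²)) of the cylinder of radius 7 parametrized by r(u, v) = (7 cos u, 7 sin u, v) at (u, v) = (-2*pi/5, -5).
H = -1/14

With E = 49, F = 0, G = 1, L = -7, M = 0, N = 0, assemble
  H = (EN − 2FM + GL) / (2(EG − F²)) = -1/14.
At (u, v) = (-2*pi/5, -5): H = -1/14.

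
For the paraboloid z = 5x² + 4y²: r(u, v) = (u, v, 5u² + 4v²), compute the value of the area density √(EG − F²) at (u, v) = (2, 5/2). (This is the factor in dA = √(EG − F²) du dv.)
√(EG − F²)|_{(2, 5/2)} = 3*sqrt(89)

E = 100*u^2 + 1, F = 80*u*v, G = 64*v^2 + 1, so EG − F² = 100*u^2 + 64*v^2 + 1. Taking the positive square root: √(EG − F²) = sqrt(100*u^2 + 64*v^2 + 1). At (u, v) = (2, 5/2): 3*sqrt(89).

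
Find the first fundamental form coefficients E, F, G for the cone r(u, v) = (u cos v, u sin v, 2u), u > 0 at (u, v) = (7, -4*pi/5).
E = 5;  F = 0;  G = 49

Partials: r_u = (cos(v), sin(v), 2), r_v = (-u*sin(v), u*cos(v), 0). As functions of (u, v):
  E = r_u · r_u = 5,
  F = r_u · r_v = 0,
  G = r_v · r_v = u^2.
Evaluating at (u, v) = (7, -4*pi/5): E = 5, F = 0, G = 49.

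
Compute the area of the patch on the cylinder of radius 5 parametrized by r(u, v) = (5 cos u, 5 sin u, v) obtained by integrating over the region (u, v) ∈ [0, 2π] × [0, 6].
Area = 60*pi

Area = ∫∫ √(EG − F²) du dv with √(EG − F²) = 5. Integrating over [0, 2π] × [0, 6] gives 60*pi.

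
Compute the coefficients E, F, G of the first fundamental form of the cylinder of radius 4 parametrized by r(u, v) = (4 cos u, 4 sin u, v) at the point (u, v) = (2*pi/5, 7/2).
E = 16;  F = 0;  G = 1

Partials: r_u = (-4*sin(u), 4*cos(u), 0), r_v = (0, 0, 1). As functions of (u, v):
  E = r_u · r_u = 16,
  F = r_u · r_v = 0,
  G = r_v · r_v = 1.
Evaluating at (u, v) = (2*pi/5, 7/2): E = 16, F = 0, G = 1.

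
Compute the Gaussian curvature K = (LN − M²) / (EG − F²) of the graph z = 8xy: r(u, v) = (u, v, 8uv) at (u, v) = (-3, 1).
K = -64/410881

Coefficients of the first fundamental form: E = 64*v^2 + 1, F = 64*u*v, G = 64*u^2 + 1.
Coefficients of the second fundamental form: L = 0, M = 8/sqrt(64*u^2 + 64*v^2 + 1), N = 0.
Assemble K = (LN − M²)/(EG − F²) = -64/(4096*u^4 + 8192*u^2*v^2 + 128*u^2 + 4096*v^4 + 128*v^2 + 1). At (u, v) = (-3, 1): K = -64/410881.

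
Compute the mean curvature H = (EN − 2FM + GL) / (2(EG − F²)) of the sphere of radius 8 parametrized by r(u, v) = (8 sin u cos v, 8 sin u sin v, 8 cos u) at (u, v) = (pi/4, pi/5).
H = -1/8

With E = 64, F = 0, G = 64*sin(u)^2, L = -8*sin(u)/Abs(sin(u)), M = 0, N = -8*sin(u)^3/Abs(sin(u)), assemble
  H = (EN − 2FM + GL) / (2(EG − F²)) = -sin(u)/(8*Abs(sin(u))).
At (u, v) = (pi/4, pi/5): H = -1/8.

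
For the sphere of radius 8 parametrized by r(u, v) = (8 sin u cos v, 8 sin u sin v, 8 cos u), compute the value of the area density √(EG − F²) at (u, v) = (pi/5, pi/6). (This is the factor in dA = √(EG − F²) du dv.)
√(EG − F²)|_{(pi/5, pi/6)} = 16*sqrt(10 - 2*sqrt(5))

E = 64, F = 0, G = 64*sin(u)^2, so EG − F² = 4096*sin(u)^2. Taking the positive square root: √(EG − F²) = 64*Abs(sin(u)). At (u, v) = (pi/5, pi/6): 16*sqrt(10 - 2*sqrt(5)).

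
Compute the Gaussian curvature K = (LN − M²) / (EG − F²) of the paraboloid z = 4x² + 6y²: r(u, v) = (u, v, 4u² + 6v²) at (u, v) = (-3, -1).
K = 96/519841

Coefficients of the first fundamental form: E = 64*u^2 + 1, F = 96*u*v, G = 144*v^2 + 1.
Coefficients of the second fundamental form: L = 8/sqrt(64*u^2 + 144*v^2 + 1), M = 0, N = 12/sqrt(64*u^2 + 144*v^2 + 1).
Assemble K = (LN − M²)/(EG − F²) = 96/(4096*u^4 + 18432*u^2*v^2 + 128*u^2 + 20736*v^4 + 288*v^2 + 1). At (u, v) = (-3, -1): K = 96/519841.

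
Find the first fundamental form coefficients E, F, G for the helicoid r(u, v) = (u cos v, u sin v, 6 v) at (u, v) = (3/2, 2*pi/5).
E = 1;  F = 0;  G = 153/4

Partials: r_u = (cos(v), sin(v), 0), r_v = (-u*sin(v), u*cos(v), 6). As functions of (u, v):
  E = r_u · r_u = 1,
  F = r_u · r_v = 0,
  G = r_v · r_v = u^2 + 36.
Evaluating at (u, v) = (3/2, 2*pi/5): E = 1, F = 0, G = 153/4.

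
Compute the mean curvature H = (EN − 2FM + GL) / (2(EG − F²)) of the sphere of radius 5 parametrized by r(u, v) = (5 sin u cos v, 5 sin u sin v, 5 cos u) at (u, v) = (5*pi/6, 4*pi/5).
H = -1/5

With E = 25, F = 0, G = 25*sin(u)^2, L = -5*sin(u)/Abs(sin(u)), M = 0, N = -5*sin(u)^3/Abs(sin(u)), assemble
  H = (EN − 2FM + GL) / (2(EG − F²)) = -sin(u)/(5*Abs(sin(u))).
At (u, v) = (5*pi/6, 4*pi/5): H = -1/5.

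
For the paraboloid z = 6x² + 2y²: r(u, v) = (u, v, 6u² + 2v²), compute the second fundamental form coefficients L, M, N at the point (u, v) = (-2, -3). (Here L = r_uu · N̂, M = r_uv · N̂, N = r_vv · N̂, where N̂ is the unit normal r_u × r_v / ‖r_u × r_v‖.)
L = 12*sqrt(721)/721;  M = 0;  N = 4*sqrt(721)/721

Compute the unit normal N̂(u, v) = (-12*u/sqrt(144*u^2 + 16*v^2 + 1), -4*v/sqrt(144*u^2 + 16*v^2 + 1), 1/sqrt(144*u^2 + 16*v^2 + 1)), and the second partials r_uu, r_uv, r_vv. Take dot products:
  L(u, v) = r_uu · N̂ = 12/sqrt(144*u^2 + 16*v^2 + 1),
  M(u, v) = r_uv · N̂ = 0,
  N(u, v) = r_vv · N̂ = 4/sqrt(144*u^2 + 16*v^2 + 1).
Evaluating at (u, v) = (-2, -3):
  L = 12*sqrt(721)/721, M = 0, N = 4*sqrt(721)/721.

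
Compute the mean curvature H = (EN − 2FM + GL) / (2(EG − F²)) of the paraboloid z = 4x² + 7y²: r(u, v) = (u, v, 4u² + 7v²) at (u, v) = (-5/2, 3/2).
H = 4575*sqrt(842)/708964

With E = 64*u^2 + 1, F = 112*u*v, G = 196*v^2 + 1, L = 8/sqrt(64*u^2 + 196*v^2 + 1), M = 0, N = 14/sqrt(64*u^2 + 196*v^2 + 1), assemble
  H = (EN − 2FM + GL) / (2(EG − F²)) = (448*u^2 + 784*v^2 + 11)/(64*u^2 + 196*v^2 + 1)^(3/2).
At (u, v) = (-5/2, 3/2): H = 4575*sqrt(842)/708964.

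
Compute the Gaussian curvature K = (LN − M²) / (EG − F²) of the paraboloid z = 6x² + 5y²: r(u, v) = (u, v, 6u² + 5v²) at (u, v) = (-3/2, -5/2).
K = 6/45125

Coefficients of the first fundamental form: E = 144*u^2 + 1, F = 120*u*v, G = 100*v^2 + 1.
Coefficients of the second fundamental form: L = 12/sqrt(144*u^2 + 100*v^2 + 1), M = 0, N = 10/sqrt(144*u^2 + 100*v^2 + 1).
Assemble K = (LN − M²)/(EG − F²) = 120/(20736*u^4 + 28800*u^2*v^2 + 288*u^2 + 10000*v^4 + 200*v^2 + 1). At (u, v) = (-3/2, -5/2): K = 6/45125.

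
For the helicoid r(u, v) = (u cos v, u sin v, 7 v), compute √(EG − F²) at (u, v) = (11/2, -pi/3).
√(EG − F²)|_{(11/2, -pi/3)} = sqrt(317)/2

E = 1, F = 0, G = u^2 + 49; EG − F² = u^2 + 49; √(EG − F²) = sqrt(u^2 + 49). At the given point: sqrt(317)/2.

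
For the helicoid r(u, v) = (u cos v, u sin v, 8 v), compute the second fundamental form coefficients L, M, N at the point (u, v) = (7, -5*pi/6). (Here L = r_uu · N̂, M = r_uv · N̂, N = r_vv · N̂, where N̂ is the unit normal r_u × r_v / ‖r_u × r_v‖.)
L = 0;  M = -8*sqrt(113)/113;  N = 0

Compute the unit normal N̂(u, v) = (8*sin(v)/sqrt(u^2 + 64), -8*cos(v)/sqrt(u^2 + 64), u/sqrt(u^2 + 64)), and the second partials r_uu, r_uv, r_vv. Take dot products:
  L(u, v) = r_uu · N̂ = 0,
  M(u, v) = r_uv · N̂ = -8/sqrt(u^2 + 64),
  N(u, v) = r_vv · N̂ = 0.
Evaluating at (u, v) = (7, -5*pi/6):
  L = 0, M = -8*sqrt(113)/113, N = 0.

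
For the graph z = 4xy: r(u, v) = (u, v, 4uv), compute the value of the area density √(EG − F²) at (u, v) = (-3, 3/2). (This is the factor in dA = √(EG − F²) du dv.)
√(EG − F²)|_{(-3, 3/2)} = sqrt(181)

E = 16*v^2 + 1, F = 16*u*v, G = 16*u^2 + 1, so EG − F² = 16*u^2 + 16*v^2 + 1. Taking the positive square root: √(EG − F²) = sqrt(16*u^2 + 16*v^2 + 1). At (u, v) = (-3, 3/2): sqrt(181).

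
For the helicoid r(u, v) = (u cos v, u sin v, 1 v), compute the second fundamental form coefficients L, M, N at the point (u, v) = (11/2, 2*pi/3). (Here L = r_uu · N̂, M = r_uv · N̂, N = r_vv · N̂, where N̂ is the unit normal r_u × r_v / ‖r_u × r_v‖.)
L = 0;  M = -2*sqrt(5)/25;  N = 0

Compute the unit normal N̂(u, v) = (sin(v)/sqrt(u^2 + 1), -cos(v)/sqrt(u^2 + 1), u/sqrt(u^2 + 1)), and the second partials r_uu, r_uv, r_vv. Take dot products:
  L(u, v) = r_uu · N̂ = 0,
  M(u, v) = r_uv · N̂ = -1/sqrt(u^2 + 1),
  N(u, v) = r_vv · N̂ = 0.
Evaluating at (u, v) = (11/2, 2*pi/3):
  L = 0, M = -2*sqrt(5)/25, N = 0.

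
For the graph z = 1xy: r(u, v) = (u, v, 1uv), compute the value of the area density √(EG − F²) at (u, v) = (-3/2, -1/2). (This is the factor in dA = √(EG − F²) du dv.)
√(EG − F²)|_{(-3/2, -1/2)} = sqrt(14)/2

E = v^2 + 1, F = u*v, G = u^2 + 1, so EG − F² = u^2 + v^2 + 1. Taking the positive square root: √(EG − F²) = sqrt(u^2 + v^2 + 1). At (u, v) = (-3/2, -1/2): sqrt(14)/2.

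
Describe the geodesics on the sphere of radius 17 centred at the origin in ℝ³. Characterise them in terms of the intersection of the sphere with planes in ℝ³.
Geodesics on the sphere of radius 17 are great circles — circles of radius 17 obtained as the intersection of the sphere with planes through the origin (the centre of the sphere).

A curve α(t) of nonzero constant speed on the sphere of radius 17 is a geodesic iff its acceleration α̈ is everywhere normal to the surface, i.e. parallel to the radial vector α(t). Then d/dt(α × α̇) = α̇ × α̇ + α × α̈ = 0, so α × α̇ is a constant vector n ≠ 0 and α(t) · n = 0 for all t: α lies in the plane through the origin with normal n. The intersection of that plane with the sphere is a circle of radius 17 (a great circle). Conversely, a great circle traversed at constant speed has centripetal acceleration pointing at the origin, hence normal to the sphere, so every great circle is a geodesic.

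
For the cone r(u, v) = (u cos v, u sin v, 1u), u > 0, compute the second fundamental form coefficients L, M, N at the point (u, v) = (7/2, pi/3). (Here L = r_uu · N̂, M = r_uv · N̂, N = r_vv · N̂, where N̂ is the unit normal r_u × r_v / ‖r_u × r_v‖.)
L = 0;  M = 0;  N = 7*sqrt(2)/4

Compute the unit normal N̂(u, v) = (-sqrt(2)*u*cos(v)/(2*Abs(u)), -sqrt(2)*u*sin(v)/(2*Abs(u)), sqrt(2)*u/(2*Abs(u))), and the second partials r_uu, r_uv, r_vv. Take dot products:
  L(u, v) = r_uu · N̂ = 0,
  M(u, v) = r_uv · N̂ = 0,
  N(u, v) = r_vv · N̂ = sqrt(2)*u^2/(2*Abs(u)).
Evaluating at (u, v) = (7/2, pi/3):
  L = 0, M = 0, N = 7*sqrt(2)/4.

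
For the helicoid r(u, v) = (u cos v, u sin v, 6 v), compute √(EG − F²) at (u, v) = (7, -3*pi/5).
√(EG − F²)|_{(7, -3*pi/5)} = sqrt(85)

E = 1, F = 0, G = u^2 + 36; EG − F² = u^2 + 36; √(EG − F²) = sqrt(u^2 + 36). At the given point: sqrt(85).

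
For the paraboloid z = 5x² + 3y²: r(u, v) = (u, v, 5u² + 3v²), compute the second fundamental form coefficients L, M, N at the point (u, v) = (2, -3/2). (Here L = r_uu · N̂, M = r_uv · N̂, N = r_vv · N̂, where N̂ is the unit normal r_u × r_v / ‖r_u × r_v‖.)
L = 5*sqrt(482)/241;  M = 0;  N = 3*sqrt(482)/241

Compute the unit normal N̂(u, v) = (-10*u/sqrt(100*u^2 + 36*v^2 + 1), -6*v/sqrt(100*u^2 + 36*v^2 + 1), 1/sqrt(100*u^2 + 36*v^2 + 1)), and the second partials r_uu, r_uv, r_vv. Take dot products:
  L(u, v) = r_uu · N̂ = 10/sqrt(100*u^2 + 36*v^2 + 1),
  M(u, v) = r_uv · N̂ = 0,
  N(u, v) = r_vv · N̂ = 6/sqrt(100*u^2 + 36*v^2 + 1).
Evaluating at (u, v) = (2, -3/2):
  L = 5*sqrt(482)/241, M = 0, N = 3*sqrt(482)/241.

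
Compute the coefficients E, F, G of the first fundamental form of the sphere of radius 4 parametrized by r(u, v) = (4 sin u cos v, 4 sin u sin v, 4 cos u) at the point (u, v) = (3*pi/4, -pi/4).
E = 16;  F = 0;  G = 8

Partials: r_u = (4*cos(u)*cos(v), 4*sin(v)*cos(u), -4*sin(u)), r_v = (-4*sin(u)*sin(v), 4*sin(u)*cos(v), 0). As functions of (u, v):
  E = r_u · r_u = 16,
  F = r_u · r_v = 0,
  G = r_v · r_v = 16*sin(u)^2.
Evaluating at (u, v) = (3*pi/4, -pi/4): E = 16, F = 0, G = 8.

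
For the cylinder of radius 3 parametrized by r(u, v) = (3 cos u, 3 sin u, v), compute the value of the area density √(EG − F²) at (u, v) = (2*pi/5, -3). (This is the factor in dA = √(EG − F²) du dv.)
√(EG − F²)|_{(2*pi/5, -3)} = 3

E = 9, F = 0, G = 1, so EG − F² = 9. Taking the positive square root: √(EG − F²) = 3. At (u, v) = (2*pi/5, -3): 3.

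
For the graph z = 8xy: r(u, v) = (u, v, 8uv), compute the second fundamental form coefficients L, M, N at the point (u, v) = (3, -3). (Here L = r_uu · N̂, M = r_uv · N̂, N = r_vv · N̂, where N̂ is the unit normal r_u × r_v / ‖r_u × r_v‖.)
L = 0;  M = 8*sqrt(1153)/1153;  N = 0

Compute the unit normal N̂(u, v) = (-8*v/sqrt(64*u^2 + 64*v^2 + 1), -8*u/sqrt(64*u^2 + 64*v^2 + 1), 1/sqrt(64*u^2 + 64*v^2 + 1)), and the second partials r_uu, r_uv, r_vv. Take dot products:
  L(u, v) = r_uu · N̂ = 0,
  M(u, v) = r_uv · N̂ = 8/sqrt(64*u^2 + 64*v^2 + 1),
  N(u, v) = r_vv · N̂ = 0.
Evaluating at (u, v) = (3, -3):
  L = 0, M = 8*sqrt(1153)/1153, N = 0.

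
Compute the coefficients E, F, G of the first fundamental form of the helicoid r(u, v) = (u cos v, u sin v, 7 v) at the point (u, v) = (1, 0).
E = 1;  F = 0;  G = 50

Partials: r_u = (cos(v), sin(v), 0), r_v = (-u*sin(v), u*cos(v), 7). As functions of (u, v):
  E = r_u · r_u = 1,
  F = r_u · r_v = 0,
  G = r_v · r_v = u^2 + 49.
Evaluating at (u, v) = (1, 0): E = 1, F = 0, G = 50.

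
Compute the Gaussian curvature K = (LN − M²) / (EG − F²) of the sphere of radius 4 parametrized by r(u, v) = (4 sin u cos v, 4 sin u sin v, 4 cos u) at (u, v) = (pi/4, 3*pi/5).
K = 1/16

Coefficients of the first fundamental form: E = 16, F = 0, G = 16*sin(u)^2.
Coefficients of the second fundamental form: L = -4*sin(u)/Abs(sin(u)), M = 0, N = -4*sin(u)^3/Abs(sin(u)).
Assemble K = (LN − M²)/(EG − F²) = 1/16. At (u, v) = (pi/4, 3*pi/5): K = 1/16.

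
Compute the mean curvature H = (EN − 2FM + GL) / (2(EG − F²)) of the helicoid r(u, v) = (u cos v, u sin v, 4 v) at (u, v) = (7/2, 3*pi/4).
H = 0

With E = 1, F = 0, G = u^2 + 16, L = 0, M = -4/sqrt(u^2 + 16), N = 0, assemble
  H = (EN − 2FM + GL) / (2(EG − F²)) = 0.
At (u, v) = (7/2, 3*pi/4): H = 0.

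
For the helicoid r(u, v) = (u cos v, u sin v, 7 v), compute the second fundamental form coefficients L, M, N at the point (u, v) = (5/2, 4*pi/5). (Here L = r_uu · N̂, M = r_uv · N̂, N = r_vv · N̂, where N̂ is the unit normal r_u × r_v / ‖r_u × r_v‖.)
L = 0;  M = -14*sqrt(221)/221;  N = 0

Compute the unit normal N̂(u, v) = (7*sin(v)/sqrt(u^2 + 49), -7*cos(v)/sqrt(u^2 + 49), u/sqrt(u^2 + 49)), and the second partials r_uu, r_uv, r_vv. Take dot products:
  L(u, v) = r_uu · N̂ = 0,
  M(u, v) = r_uv · N̂ = -7/sqrt(u^2 + 49),
  N(u, v) = r_vv · N̂ = 0.
Evaluating at (u, v) = (5/2, 4*pi/5):
  L = 0, M = -14*sqrt(221)/221, N = 0.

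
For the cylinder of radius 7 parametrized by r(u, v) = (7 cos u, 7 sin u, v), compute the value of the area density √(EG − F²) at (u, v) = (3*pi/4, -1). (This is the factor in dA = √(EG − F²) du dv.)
√(EG − F²)|_{(3*pi/4, -1)} = 7

E = 49, F = 0, G = 1, so EG − F² = 49. Taking the positive square root: √(EG − F²) = 7. At (u, v) = (3*pi/4, -1): 7.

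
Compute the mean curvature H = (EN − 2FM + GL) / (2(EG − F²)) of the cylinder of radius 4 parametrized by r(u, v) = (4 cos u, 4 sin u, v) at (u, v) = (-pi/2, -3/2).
H = -1/8

With E = 16, F = 0, G = 1, L = -4, M = 0, N = 0, assemble
  H = (EN − 2FM + GL) / (2(EG − F²)) = -1/8.
At (u, v) = (-pi/2, -3/2): H = -1/8.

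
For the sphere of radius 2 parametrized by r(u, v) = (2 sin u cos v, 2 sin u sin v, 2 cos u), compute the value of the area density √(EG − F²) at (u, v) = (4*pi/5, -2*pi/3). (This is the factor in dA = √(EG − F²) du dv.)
√(EG − F²)|_{(4*pi/5, -2*pi/3)} = sqrt(10 - 2*sqrt(5))

E = 4, F = 0, G = 4*sin(u)^2, so EG − F² = 16*sin(u)^2. Taking the positive square root: √(EG − F²) = 4*Abs(sin(u)). At (u, v) = (4*pi/5, -2*pi/3): sqrt(10 - 2*sqrt(5)).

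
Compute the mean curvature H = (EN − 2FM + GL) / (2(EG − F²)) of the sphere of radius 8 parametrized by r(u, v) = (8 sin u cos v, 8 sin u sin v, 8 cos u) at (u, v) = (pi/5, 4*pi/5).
H = -1/8

With E = 64, F = 0, G = 64*sin(u)^2, L = -8*sin(u)/Abs(sin(u)), M = 0, N = -8*sin(u)^3/Abs(sin(u)), assemble
  H = (EN − 2FM + GL) / (2(EG − F²)) = -sin(u)/(8*Abs(sin(u))).
At (u, v) = (pi/5, 4*pi/5): H = -1/8.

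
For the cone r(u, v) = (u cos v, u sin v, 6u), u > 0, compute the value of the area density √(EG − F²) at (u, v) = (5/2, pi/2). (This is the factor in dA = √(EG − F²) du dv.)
√(EG − F²)|_{(5/2, pi/2)} = 5*sqrt(37)/2

E = 37, F = 0, G = u^2, so EG − F² = 37*u^2. Taking the positive square root: √(EG − F²) = sqrt(37)*Abs(u). At (u, v) = (5/2, pi/2): 5*sqrt(37)/2.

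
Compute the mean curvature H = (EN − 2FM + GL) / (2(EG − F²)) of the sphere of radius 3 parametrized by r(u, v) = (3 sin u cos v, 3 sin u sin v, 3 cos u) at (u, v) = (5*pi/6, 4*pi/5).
H = -1/3

With E = 9, F = 0, G = 9*sin(u)^2, L = -3*sin(u)/Abs(sin(u)), M = 0, N = -3*sin(u)^3/Abs(sin(u)), assemble
  H = (EN − 2FM + GL) / (2(EG − F²)) = -sin(u)/(3*Abs(sin(u))).
At (u, v) = (5*pi/6, 4*pi/5): H = -1/3.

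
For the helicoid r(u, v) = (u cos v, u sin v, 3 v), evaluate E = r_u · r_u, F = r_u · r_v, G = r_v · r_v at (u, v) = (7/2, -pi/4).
E = 1;  F = 0;  G = 85/4

Partials: r_u = (cos(v), sin(v), 0), r_v = (-u*sin(v), u*cos(v), 3). As functions of (u, v):
  E = r_u · r_u = 1,
  F = r_u · r_v = 0,
  G = r_v · r_v = u^2 + 9.
Evaluating at (u, v) = (7/2, -pi/4): E = 1, F = 0, G = 85/4.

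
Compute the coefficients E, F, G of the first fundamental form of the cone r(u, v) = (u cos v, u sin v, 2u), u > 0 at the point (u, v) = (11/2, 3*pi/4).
E = 5;  F = 0;  G = 121/4

Partials: r_u = (cos(v), sin(v), 2), r_v = (-u*sin(v), u*cos(v), 0). As functions of (u, v):
  E = r_u · r_u = 5,
  F = r_u · r_v = 0,
  G = r_v · r_v = u^2.
Evaluating at (u, v) = (11/2, 3*pi/4): E = 5, F = 0, G = 121/4.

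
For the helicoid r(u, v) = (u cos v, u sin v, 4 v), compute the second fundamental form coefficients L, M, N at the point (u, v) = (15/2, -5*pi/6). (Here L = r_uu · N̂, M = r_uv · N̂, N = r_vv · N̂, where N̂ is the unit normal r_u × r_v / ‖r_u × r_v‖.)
L = 0;  M = -8/17;  N = 0

Compute the unit normal N̂(u, v) = (4*sin(v)/sqrt(u^2 + 16), -4*cos(v)/sqrt(u^2 + 16), u/sqrt(u^2 + 16)), and the second partials r_uu, r_uv, r_vv. Take dot products:
  L(u, v) = r_uu · N̂ = 0,
  M(u, v) = r_uv · N̂ = -4/sqrt(u^2 + 16),
  N(u, v) = r_vv · N̂ = 0.
Evaluating at (u, v) = (15/2, -5*pi/6):
  L = 0, M = -8/17, N = 0.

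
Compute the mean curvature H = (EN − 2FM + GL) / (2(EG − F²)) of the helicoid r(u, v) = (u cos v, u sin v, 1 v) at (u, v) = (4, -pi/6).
H = 0

With E = 1, F = 0, G = u^2 + 1, L = 0, M = -1/sqrt(u^2 + 1), N = 0, assemble
  H = (EN − 2FM + GL) / (2(EG − F²)) = 0.
At (u, v) = (4, -pi/6): H = 0.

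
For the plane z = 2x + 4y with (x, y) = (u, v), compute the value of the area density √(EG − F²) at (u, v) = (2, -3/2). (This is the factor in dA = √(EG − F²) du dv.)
√(EG − F²)|_{(2, -3/2)} = sqrt(21)

E = 5, F = 8, G = 17, so EG − F² = 21. Taking the positive square root: √(EG − F²) = sqrt(21). At (u, v) = (2, -3/2): sqrt(21).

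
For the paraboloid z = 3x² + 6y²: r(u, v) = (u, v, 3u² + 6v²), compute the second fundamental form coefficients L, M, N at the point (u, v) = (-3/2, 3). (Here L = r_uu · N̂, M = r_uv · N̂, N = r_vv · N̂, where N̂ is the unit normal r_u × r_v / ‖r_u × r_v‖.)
L = 3*sqrt(1378)/689;  M = 0;  N = 6*sqrt(1378)/689

Compute the unit normal N̂(u, v) = (-6*u/sqrt(36*u^2 + 144*v^2 + 1), -12*v/sqrt(36*u^2 + 144*v^2 + 1), 1/sqrt(36*u^2 + 144*v^2 + 1)), and the second partials r_uu, r_uv, r_vv. Take dot products:
  L(u, v) = r_uu · N̂ = 6/sqrt(36*u^2 + 144*v^2 + 1),
  M(u, v) = r_uv · N̂ = 0,
  N(u, v) = r_vv · N̂ = 12/sqrt(36*u^2 + 144*v^2 + 1).
Evaluating at (u, v) = (-3/2, 3):
  L = 3*sqrt(1378)/689, M = 0, N = 6*sqrt(1378)/689.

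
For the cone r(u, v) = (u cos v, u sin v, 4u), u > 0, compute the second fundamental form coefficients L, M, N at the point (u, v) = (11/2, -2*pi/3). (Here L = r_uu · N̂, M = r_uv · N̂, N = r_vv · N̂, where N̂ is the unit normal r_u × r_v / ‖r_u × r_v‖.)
L = 0;  M = 0;  N = 22*sqrt(17)/17

Compute the unit normal N̂(u, v) = (-4*sqrt(17)*u*cos(v)/(17*Abs(u)), -4*sqrt(17)*u*sin(v)/(17*Abs(u)), sqrt(17)*u/(17*Abs(u))), and the second partials r_uu, r_uv, r_vv. Take dot products:
  L(u, v) = r_uu · N̂ = 0,
  M(u, v) = r_uv · N̂ = 0,
  N(u, v) = r_vv · N̂ = 4*sqrt(17)*u^2/(17*Abs(u)).
Evaluating at (u, v) = (11/2, -2*pi/3):
  L = 0, M = 0, N = 22*sqrt(17)/17.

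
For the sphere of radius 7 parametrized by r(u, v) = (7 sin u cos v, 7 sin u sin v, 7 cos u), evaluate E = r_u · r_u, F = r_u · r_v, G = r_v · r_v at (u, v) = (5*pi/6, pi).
E = 49;  F = 0;  G = 49/4

Partials: r_u = (7*cos(u)*cos(v), 7*sin(v)*cos(u), -7*sin(u)), r_v = (-7*sin(u)*sin(v), 7*sin(u)*cos(v), 0). As functions of (u, v):
  E = r_u · r_u = 49,
  F = r_u · r_v = 0,
  G = r_v · r_v = 49*sin(u)^2.
Evaluating at (u, v) = (5*pi/6, pi): E = 49, F = 0, G = 49/4.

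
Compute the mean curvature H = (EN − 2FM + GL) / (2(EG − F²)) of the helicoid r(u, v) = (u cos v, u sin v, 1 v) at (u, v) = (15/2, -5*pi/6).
H = 0

With E = 1, F = 0, G = u^2 + 1, L = 0, M = -1/sqrt(u^2 + 1), N = 0, assemble
  H = (EN − 2FM + GL) / (2(EG − F²)) = 0.
At (u, v) = (15/2, -5*pi/6): H = 0.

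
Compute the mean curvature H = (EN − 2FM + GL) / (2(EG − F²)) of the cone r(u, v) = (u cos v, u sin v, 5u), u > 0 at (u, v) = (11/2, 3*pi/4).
H = 5*sqrt(26)/286

With E = 26, F = 0, G = u^2, L = 0, M = 0, N = 5*sqrt(26)*u^2/(26*Abs(u)), assemble
  H = (EN − 2FM + GL) / (2(EG − F²)) = 5*sqrt(26)/(52*Abs(u)).
At (u, v) = (11/2, 3*pi/4): H = 5*sqrt(26)/286.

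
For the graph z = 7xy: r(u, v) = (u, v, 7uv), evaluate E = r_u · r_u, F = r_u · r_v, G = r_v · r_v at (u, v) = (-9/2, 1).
E = 50;  F = -441/2;  G = 3973/4

Partials: r_u = (1, 0, 7*v), r_v = (0, 1, 7*u). As functions of (u, v):
  E = r_u · r_u = 49*v^2 + 1,
  F = r_u · r_v = 49*u*v,
  G = r_v · r_v = 49*u^2 + 1.
Evaluating at (u, v) = (-9/2, 1): E = 50, F = -441/2, G = 3973/4.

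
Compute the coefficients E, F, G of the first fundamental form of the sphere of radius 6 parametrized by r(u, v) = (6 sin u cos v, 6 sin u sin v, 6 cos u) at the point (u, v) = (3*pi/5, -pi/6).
E = 36;  F = 0;  G = 9*sqrt(5)/2 + 45/2

Partials: r_u = (6*cos(u)*cos(v), 6*sin(v)*cos(u), -6*sin(u)), r_v = (-6*sin(u)*sin(v), 6*sin(u)*cos(v), 0). As functions of (u, v):
  E = r_u · r_u = 36,
  F = r_u · r_v = 0,
  G = r_v · r_v = 36*sin(u)^2.
Evaluating at (u, v) = (3*pi/5, -pi/6): E = 36, F = 0, G = 9*sqrt(5)/2 + 45/2.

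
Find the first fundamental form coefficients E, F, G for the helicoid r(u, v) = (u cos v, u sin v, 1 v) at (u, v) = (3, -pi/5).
E = 1;  F = 0;  G = 10

Partials: r_u = (cos(v), sin(v), 0), r_v = (-u*sin(v), u*cos(v), 1). As functions of (u, v):
  E = r_u · r_u = 1,
  F = r_u · r_v = 0,
  G = r_v · r_v = u^2 + 1.
Evaluating at (u, v) = (3, -pi/5): E = 1, F = 0, G = 10.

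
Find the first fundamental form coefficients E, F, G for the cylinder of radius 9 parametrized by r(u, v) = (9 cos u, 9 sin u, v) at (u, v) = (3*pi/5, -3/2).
E = 81;  F = 0;  G = 1

Partials: r_u = (-9*sin(u), 9*cos(u), 0), r_v = (0, 0, 1). As functions of (u, v):
  E = r_u · r_u = 81,
  F = r_u · r_v = 0,
  G = r_v · r_v = 1.
Evaluating at (u, v) = (3*pi/5, -3/2): E = 81, F = 0, G = 1.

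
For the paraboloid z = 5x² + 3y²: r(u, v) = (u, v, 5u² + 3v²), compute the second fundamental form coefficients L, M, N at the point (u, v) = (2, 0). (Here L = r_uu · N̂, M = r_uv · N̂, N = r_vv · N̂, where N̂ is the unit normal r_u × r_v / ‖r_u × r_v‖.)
L = 10*sqrt(401)/401;  M = 0;  N = 6*sqrt(401)/401

Compute the unit normal N̂(u, v) = (-10*u/sqrt(100*u^2 + 36*v^2 + 1), -6*v/sqrt(100*u^2 + 36*v^2 + 1), 1/sqrt(100*u^2 + 36*v^2 + 1)), and the second partials r_uu, r_uv, r_vv. Take dot products:
  L(u, v) = r_uu · N̂ = 10/sqrt(100*u^2 + 36*v^2 + 1),
  M(u, v) = r_uv · N̂ = 0,
  N(u, v) = r_vv · N̂ = 6/sqrt(100*u^2 + 36*v^2 + 1).
Evaluating at (u, v) = (2, 0):
  L = 10*sqrt(401)/401, M = 0, N = 6*sqrt(401)/401.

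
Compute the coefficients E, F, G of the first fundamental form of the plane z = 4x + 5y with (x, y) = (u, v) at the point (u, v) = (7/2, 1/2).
E = 17;  F = 20;  G = 26

Partials: r_u = (1, 0, 4), r_v = (0, 1, 5). As functions of (u, v):
  E = r_u · r_u = 17,
  F = r_u · r_v = 20,
  G = r_v · r_v = 26.
Evaluating at (u, v) = (7/2, 1/2): E = 17, F = 20, G = 26.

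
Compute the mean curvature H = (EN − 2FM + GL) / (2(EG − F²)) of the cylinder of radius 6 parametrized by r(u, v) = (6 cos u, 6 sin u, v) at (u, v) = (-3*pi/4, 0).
H = -1/12

With E = 36, F = 0, G = 1, L = -6, M = 0, N = 0, assemble
  H = (EN − 2FM + GL) / (2(EG − F²)) = -1/12.
At (u, v) = (-3*pi/4, 0): H = -1/12.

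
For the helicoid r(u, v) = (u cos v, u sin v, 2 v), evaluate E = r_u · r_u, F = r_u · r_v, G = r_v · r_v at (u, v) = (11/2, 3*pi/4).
E = 1;  F = 0;  G = 137/4

Partials: r_u = (cos(v), sin(v), 0), r_v = (-u*sin(v), u*cos(v), 2). As functions of (u, v):
  E = r_u · r_u = 1,
  F = r_u · r_v = 0,
  G = r_v · r_v = u^2 + 4.
Evaluating at (u, v) = (11/2, 3*pi/4): E = 1, F = 0, G = 137/4.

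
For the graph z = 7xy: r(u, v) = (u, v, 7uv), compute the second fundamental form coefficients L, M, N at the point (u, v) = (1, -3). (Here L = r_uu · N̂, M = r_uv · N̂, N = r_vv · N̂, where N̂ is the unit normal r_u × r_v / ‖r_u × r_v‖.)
L = 0;  M = 7*sqrt(491)/491;  N = 0

Compute the unit normal N̂(u, v) = (-7*v/sqrt(49*u^2 + 49*v^2 + 1), -7*u/sqrt(49*u^2 + 49*v^2 + 1), 1/sqrt(49*u^2 + 49*v^2 + 1)), and the second partials r_uu, r_uv, r_vv. Take dot products:
  L(u, v) = r_uu · N̂ = 0,
  M(u, v) = r_uv · N̂ = 7/sqrt(49*u^2 + 49*v^2 + 1),
  N(u, v) = r_vv · N̂ = 0.
Evaluating at (u, v) = (1, -3):
  L = 0, M = 7*sqrt(491)/491, N = 0.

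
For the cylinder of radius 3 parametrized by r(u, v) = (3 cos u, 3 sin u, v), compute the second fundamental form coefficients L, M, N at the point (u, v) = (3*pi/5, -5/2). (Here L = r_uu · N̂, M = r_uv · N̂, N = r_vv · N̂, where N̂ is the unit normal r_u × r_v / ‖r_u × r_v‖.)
L = -3;  M = 0;  N = 0

Compute the unit normal N̂(u, v) = (cos(u), sin(u), 0), and the second partials r_uu, r_uv, r_vv. Take dot products:
  L(u, v) = r_uu · N̂ = -3,
  M(u, v) = r_uv · N̂ = 0,
  N(u, v) = r_vv · N̂ = 0.
Evaluating at (u, v) = (3*pi/5, -5/2):
  L = -3, M = 0, N = 0.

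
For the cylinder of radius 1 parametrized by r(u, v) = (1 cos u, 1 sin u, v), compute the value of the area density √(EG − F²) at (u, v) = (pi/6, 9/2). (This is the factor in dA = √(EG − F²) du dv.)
√(EG − F²)|_{(pi/6, 9/2)} = 1

E = 1, F = 0, G = 1, so EG − F² = 1. Taking the positive square root: √(EG − F²) = 1. At (u, v) = (pi/6, 9/2): 1.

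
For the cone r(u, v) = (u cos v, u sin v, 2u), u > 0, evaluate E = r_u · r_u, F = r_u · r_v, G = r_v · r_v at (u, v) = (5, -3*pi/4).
E = 5;  F = 0;  G = 25

Partials: r_u = (cos(v), sin(v), 2), r_v = (-u*sin(v), u*cos(v), 0). As functions of (u, v):
  E = r_u · r_u = 5,
  F = r_u · r_v = 0,
  G = r_v · r_v = u^2.
Evaluating at (u, v) = (5, -3*pi/4): E = 5, F = 0, G = 25.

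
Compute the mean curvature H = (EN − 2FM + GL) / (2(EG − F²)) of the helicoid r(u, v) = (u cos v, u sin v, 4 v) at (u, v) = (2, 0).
H = 0

With E = 1, F = 0, G = u^2 + 16, L = 0, M = -4/sqrt(u^2 + 16), N = 0, assemble
  H = (EN − 2FM + GL) / (2(EG − F²)) = 0.
At (u, v) = (2, 0): H = 0.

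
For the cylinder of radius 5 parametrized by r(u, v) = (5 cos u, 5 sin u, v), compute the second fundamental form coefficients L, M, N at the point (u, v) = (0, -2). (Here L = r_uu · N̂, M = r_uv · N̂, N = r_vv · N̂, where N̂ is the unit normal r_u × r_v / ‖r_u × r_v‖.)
L = -5;  M = 0;  N = 0

Compute the unit normal N̂(u, v) = (cos(u), sin(u), 0), and the second partials r_uu, r_uv, r_vv. Take dot products:
  L(u, v) = r_uu · N̂ = -5,
  M(u, v) = r_uv · N̂ = 0,
  N(u, v) = r_vv · N̂ = 0.
Evaluating at (u, v) = (0, -2):
  L = -5, M = 0, N = 0.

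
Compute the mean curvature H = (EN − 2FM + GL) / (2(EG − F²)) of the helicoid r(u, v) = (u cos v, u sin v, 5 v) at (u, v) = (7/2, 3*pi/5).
H = 0

With E = 1, F = 0, G = u^2 + 25, L = 0, M = -5/sqrt(u^2 + 25), N = 0, assemble
  H = (EN − 2FM + GL) / (2(EG − F²)) = 0.
At (u, v) = (7/2, 3*pi/5): H = 0.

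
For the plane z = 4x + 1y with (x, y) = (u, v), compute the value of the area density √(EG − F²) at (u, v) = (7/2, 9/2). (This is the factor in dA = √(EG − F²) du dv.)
√(EG − F²)|_{(7/2, 9/2)} = 3*sqrt(2)

E = 17, F = 4, G = 2, so EG − F² = 18. Taking the positive square root: √(EG − F²) = 3*sqrt(2). At (u, v) = (7/2, 9/2): 3*sqrt(2).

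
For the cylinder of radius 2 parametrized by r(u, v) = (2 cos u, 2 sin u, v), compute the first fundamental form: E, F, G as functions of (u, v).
E = 4;  F = 0;  G = 1

Compute partials: r_u = (-2*sin(u), 2*cos(u), 0), r_v = (0, 0, 1). Then
  E = r_u · r_u = 4,
  F = r_u · r_v = 0,
  G = r_v · r_v = 1.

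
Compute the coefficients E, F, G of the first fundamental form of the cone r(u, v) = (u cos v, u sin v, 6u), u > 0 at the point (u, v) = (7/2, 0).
E = 37;  F = 0;  G = 49/4

Partials: r_u = (cos(v), sin(v), 6), r_v = (-u*sin(v), u*cos(v), 0). As functions of (u, v):
  E = r_u · r_u = 37,
  F = r_u · r_v = 0,
  G = r_v · r_v = u^2.
Evaluating at (u, v) = (7/2, 0): E = 37, F = 0, G = 49/4.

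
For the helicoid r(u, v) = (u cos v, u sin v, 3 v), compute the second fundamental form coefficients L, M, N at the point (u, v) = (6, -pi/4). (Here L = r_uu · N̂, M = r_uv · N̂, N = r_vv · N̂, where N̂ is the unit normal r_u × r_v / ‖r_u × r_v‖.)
L = 0;  M = -sqrt(5)/5;  N = 0

Compute the unit normal N̂(u, v) = (3*sin(v)/sqrt(u^2 + 9), -3*cos(v)/sqrt(u^2 + 9), u/sqrt(u^2 + 9)), and the second partials r_uu, r_uv, r_vv. Take dot products:
  L(u, v) = r_uu · N̂ = 0,
  M(u, v) = r_uv · N̂ = -3/sqrt(u^2 + 9),
  N(u, v) = r_vv · N̂ = 0.
Evaluating at (u, v) = (6, -pi/4):
  L = 0, M = -sqrt(5)/5, N = 0.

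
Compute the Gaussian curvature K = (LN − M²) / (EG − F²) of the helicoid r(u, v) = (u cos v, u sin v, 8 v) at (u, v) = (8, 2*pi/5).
K = -1/256

Coefficients of the first fundamental form: E = 1, F = 0, G = u^2 + 64.
Coefficients of the second fundamental form: L = 0, M = -8/sqrt(u^2 + 64), N = 0.
Assemble K = (LN − M²)/(EG − F²) = -64/(u^2 + 64)^2. At (u, v) = (8, 2*pi/5): K = -1/256.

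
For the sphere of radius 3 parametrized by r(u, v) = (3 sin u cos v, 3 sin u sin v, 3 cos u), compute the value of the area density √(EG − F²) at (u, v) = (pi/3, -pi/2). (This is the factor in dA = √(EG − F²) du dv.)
√(EG − F²)|_{(pi/3, -pi/2)} = 9*sqrt(3)/2

E = 9, F = 0, G = 9*sin(u)^2, so EG − F² = 81*sin(u)^2. Taking the positive square root: √(EG − F²) = 9*Abs(sin(u)). At (u, v) = (pi/3, -pi/2): 9*sqrt(3)/2.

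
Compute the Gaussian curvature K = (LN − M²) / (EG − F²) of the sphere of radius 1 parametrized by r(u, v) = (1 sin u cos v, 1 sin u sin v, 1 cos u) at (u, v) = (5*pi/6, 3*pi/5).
K = 1

Coefficients of the first fundamental form: E = 1, F = 0, G = sin(u)^2.
Coefficients of the second fundamental form: L = -sin(u)/Abs(sin(u)), M = 0, N = -sin(u)^3/Abs(sin(u)).
Assemble K = (LN − M²)/(EG − F²) = 1. At (u, v) = (5*pi/6, 3*pi/5): K = 1.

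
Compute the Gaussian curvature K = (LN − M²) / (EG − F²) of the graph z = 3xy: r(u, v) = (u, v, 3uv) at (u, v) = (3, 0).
K = -9/6724

Coefficients of the first fundamental form: E = 9*v^2 + 1, F = 9*u*v, G = 9*u^2 + 1.
Coefficients of the second fundamental form: L = 0, M = 3/sqrt(9*u^2 + 9*v^2 + 1), N = 0.
Assemble K = (LN − M²)/(EG − F²) = -9/(81*u^4 + 162*u^2*v^2 + 18*u^2 + 81*v^4 + 18*v^2 + 1). At (u, v) = (3, 0): K = -9/6724.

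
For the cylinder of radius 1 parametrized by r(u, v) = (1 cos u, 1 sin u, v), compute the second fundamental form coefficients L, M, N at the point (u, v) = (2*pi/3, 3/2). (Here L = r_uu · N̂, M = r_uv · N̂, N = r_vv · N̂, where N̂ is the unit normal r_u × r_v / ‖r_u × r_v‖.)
L = -1;  M = 0;  N = 0

Compute the unit normal N̂(u, v) = (cos(u), sin(u), 0), and the second partials r_uu, r_uv, r_vv. Take dot products:
  L(u, v) = r_uu · N̂ = -1,
  M(u, v) = r_uv · N̂ = 0,
  N(u, v) = r_vv · N̂ = 0.
Evaluating at (u, v) = (2*pi/3, 3/2):
  L = -1, M = 0, N = 0.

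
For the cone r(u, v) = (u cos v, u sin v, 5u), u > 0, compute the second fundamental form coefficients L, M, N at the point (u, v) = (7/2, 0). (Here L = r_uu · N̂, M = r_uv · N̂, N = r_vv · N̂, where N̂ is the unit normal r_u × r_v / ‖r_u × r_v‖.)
L = 0;  M = 0;  N = 35*sqrt(26)/52

Compute the unit normal N̂(u, v) = (-5*sqrt(26)*u*cos(v)/(26*Abs(u)), -5*sqrt(26)*u*sin(v)/(26*Abs(u)), sqrt(26)*u/(26*Abs(u))), and the second partials r_uu, r_uv, r_vv. Take dot products:
  L(u, v) = r_uu · N̂ = 0,
  M(u, v) = r_uv · N̂ = 0,
  N(u, v) = r_vv · N̂ = 5*sqrt(26)*u^2/(26*Abs(u)).
Evaluating at (u, v) = (7/2, 0):
  L = 0, M = 0, N = 35*sqrt(26)/52.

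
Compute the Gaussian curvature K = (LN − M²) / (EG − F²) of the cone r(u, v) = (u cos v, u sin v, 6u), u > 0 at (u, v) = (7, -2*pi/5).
K = 0

Coefficients of the first fundamental form: E = 37, F = 0, G = u^2.
Coefficients of the second fundamental form: L = 0, M = 0, N = 6*sqrt(37)*u^2/(37*Abs(u)).
Assemble K = (LN − M²)/(EG − F²) = 0. At (u, v) = (7, -2*pi/5): K = 0.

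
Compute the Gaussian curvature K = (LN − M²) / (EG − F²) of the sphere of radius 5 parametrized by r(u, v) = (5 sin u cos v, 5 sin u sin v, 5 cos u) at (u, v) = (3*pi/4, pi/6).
K = 1/25

Coefficients of the first fundamental form: E = 25, F = 0, G = 25*sin(u)^2.
Coefficients of the second fundamental form: L = -5*sin(u)/Abs(sin(u)), M = 0, N = -5*sin(u)^3/Abs(sin(u)).
Assemble K = (LN − M²)/(EG − F²) = 1/25. At (u, v) = (3*pi/4, pi/6): K = 1/25.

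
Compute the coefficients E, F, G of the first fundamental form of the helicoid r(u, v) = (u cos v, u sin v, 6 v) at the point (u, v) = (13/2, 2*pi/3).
E = 1;  F = 0;  G = 313/4

Partials: r_u = (cos(v), sin(v), 0), r_v = (-u*sin(v), u*cos(v), 6). As functions of (u, v):
  E = r_u · r_u = 1,
  F = r_u · r_v = 0,
  G = r_v · r_v = u^2 + 36.
Evaluating at (u, v) = (13/2, 2*pi/3): E = 1, F = 0, G = 313/4.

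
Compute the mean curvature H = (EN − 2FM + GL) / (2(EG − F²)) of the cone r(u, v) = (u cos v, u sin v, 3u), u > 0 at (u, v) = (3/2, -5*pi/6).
H = sqrt(10)/10

With E = 10, F = 0, G = u^2, L = 0, M = 0, N = 3*sqrt(10)*u^2/(10*Abs(u)), assemble
  H = (EN − 2FM + GL) / (2(EG − F²)) = 3*sqrt(10)/(20*Abs(u)).
At (u, v) = (3/2, -5*pi/6): H = sqrt(10)/10.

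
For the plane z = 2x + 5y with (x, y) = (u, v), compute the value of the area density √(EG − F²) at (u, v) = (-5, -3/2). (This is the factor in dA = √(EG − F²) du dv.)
√(EG − F²)|_{(-5, -3/2)} = sqrt(30)

E = 5, F = 10, G = 26, so EG − F² = 30. Taking the positive square root: √(EG − F²) = sqrt(30). At (u, v) = (-5, -3/2): sqrt(30).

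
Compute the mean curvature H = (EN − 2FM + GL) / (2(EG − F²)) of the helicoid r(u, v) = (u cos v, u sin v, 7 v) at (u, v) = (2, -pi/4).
H = 0

With E = 1, F = 0, G = u^2 + 49, L = 0, M = -7/sqrt(u^2 + 49), N = 0, assemble
  H = (EN − 2FM + GL) / (2(EG − F²)) = 0.
At (u, v) = (2, -pi/4): H = 0.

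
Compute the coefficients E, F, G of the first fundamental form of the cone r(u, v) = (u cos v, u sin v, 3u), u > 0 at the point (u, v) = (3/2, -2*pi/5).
E = 10;  F = 0;  G = 9/4

Partials: r_u = (cos(v), sin(v), 3), r_v = (-u*sin(v), u*cos(v), 0). As functions of (u, v):
  E = r_u · r_u = 10,
  F = r_u · r_v = 0,
  G = r_v · r_v = u^2.
Evaluating at (u, v) = (3/2, -2*pi/5): E = 10, F = 0, G = 9/4.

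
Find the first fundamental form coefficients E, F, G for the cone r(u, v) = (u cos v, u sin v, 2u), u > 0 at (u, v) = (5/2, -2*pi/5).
E = 5;  F = 0;  G = 25/4

Partials: r_u = (cos(v), sin(v), 2), r_v = (-u*sin(v), u*cos(v), 0). As functions of (u, v):
  E = r_u · r_u = 5,
  F = r_u · r_v = 0,
  G = r_v · r_v = u^2.
Evaluating at (u, v) = (5/2, -2*pi/5): E = 5, F = 0, G = 25/4.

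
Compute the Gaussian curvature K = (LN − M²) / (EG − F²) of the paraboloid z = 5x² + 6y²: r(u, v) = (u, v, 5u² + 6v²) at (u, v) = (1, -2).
K = 120/458329

Coefficients of the first fundamental form: E = 100*u^2 + 1, F = 120*u*v, G = 144*v^2 + 1.
Coefficients of the second fundamental form: L = 10/sqrt(100*u^2 + 144*v^2 + 1), M = 0, N = 12/sqrt(100*u^2 + 144*v^2 + 1).
Assemble K = (LN − M²)/(EG − F²) = 120/(10000*u^4 + 28800*u^2*v^2 + 200*u^2 + 20736*v^4 + 288*v^2 + 1). At (u, v) = (1, -2): K = 120/458329.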